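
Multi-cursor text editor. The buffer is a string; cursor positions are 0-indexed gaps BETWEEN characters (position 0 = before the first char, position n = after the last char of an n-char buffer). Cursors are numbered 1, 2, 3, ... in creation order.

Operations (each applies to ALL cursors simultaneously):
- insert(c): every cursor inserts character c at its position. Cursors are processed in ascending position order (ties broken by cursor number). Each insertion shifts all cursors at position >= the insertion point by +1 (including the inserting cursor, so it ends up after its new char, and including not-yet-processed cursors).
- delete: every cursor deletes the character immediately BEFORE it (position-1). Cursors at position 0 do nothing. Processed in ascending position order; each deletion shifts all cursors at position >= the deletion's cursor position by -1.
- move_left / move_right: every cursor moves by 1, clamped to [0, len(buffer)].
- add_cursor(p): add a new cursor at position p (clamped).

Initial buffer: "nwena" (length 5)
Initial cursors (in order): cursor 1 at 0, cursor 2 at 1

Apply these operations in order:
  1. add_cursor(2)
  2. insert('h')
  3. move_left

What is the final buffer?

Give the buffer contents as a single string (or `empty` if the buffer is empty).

After op 1 (add_cursor(2)): buffer="nwena" (len 5), cursors c1@0 c2@1 c3@2, authorship .....
After op 2 (insert('h')): buffer="hnhwhena" (len 8), cursors c1@1 c2@3 c3@5, authorship 1.2.3...
After op 3 (move_left): buffer="hnhwhena" (len 8), cursors c1@0 c2@2 c3@4, authorship 1.2.3...

Answer: hnhwhena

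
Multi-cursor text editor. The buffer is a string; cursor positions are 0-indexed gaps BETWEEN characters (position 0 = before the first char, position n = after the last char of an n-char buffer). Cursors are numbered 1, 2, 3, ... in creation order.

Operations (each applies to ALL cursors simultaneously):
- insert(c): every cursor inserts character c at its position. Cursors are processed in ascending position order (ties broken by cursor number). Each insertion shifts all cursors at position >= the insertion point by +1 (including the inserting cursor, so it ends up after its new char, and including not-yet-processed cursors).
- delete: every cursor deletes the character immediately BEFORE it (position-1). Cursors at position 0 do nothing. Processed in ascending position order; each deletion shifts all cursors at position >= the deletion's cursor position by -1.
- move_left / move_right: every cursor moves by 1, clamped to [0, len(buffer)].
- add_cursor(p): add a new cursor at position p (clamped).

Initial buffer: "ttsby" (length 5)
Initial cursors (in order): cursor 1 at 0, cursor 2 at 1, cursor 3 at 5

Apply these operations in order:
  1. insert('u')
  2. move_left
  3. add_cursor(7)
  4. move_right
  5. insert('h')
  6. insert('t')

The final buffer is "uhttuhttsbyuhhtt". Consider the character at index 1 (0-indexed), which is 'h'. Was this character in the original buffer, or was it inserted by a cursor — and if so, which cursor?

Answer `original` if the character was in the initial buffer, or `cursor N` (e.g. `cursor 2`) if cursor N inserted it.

After op 1 (insert('u')): buffer="ututsbyu" (len 8), cursors c1@1 c2@3 c3@8, authorship 1.2....3
After op 2 (move_left): buffer="ututsbyu" (len 8), cursors c1@0 c2@2 c3@7, authorship 1.2....3
After op 3 (add_cursor(7)): buffer="ututsbyu" (len 8), cursors c1@0 c2@2 c3@7 c4@7, authorship 1.2....3
After op 4 (move_right): buffer="ututsbyu" (len 8), cursors c1@1 c2@3 c3@8 c4@8, authorship 1.2....3
After op 5 (insert('h')): buffer="uhtuhtsbyuhh" (len 12), cursors c1@2 c2@5 c3@12 c4@12, authorship 11.22....334
After op 6 (insert('t')): buffer="uhttuhttsbyuhhtt" (len 16), cursors c1@3 c2@7 c3@16 c4@16, authorship 111.222....33434
Authorship (.=original, N=cursor N): 1 1 1 . 2 2 2 . . . . 3 3 4 3 4
Index 1: author = 1

Answer: cursor 1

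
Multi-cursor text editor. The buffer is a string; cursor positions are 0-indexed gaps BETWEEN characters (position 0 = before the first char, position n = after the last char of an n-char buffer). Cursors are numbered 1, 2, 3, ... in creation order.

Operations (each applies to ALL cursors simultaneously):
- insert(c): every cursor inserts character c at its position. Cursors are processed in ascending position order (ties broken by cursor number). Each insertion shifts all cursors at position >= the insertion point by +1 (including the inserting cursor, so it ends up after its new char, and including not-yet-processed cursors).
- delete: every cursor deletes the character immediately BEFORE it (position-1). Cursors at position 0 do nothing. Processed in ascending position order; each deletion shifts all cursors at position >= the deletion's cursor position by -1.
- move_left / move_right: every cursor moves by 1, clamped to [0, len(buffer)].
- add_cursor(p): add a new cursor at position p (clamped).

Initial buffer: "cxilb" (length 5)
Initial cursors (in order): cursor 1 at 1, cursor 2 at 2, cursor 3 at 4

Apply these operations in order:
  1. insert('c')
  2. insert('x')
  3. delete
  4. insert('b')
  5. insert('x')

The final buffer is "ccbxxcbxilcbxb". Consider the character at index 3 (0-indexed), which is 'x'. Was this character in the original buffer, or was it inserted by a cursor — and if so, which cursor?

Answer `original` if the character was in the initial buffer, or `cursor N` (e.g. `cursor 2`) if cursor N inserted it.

After op 1 (insert('c')): buffer="ccxcilcb" (len 8), cursors c1@2 c2@4 c3@7, authorship .1.2..3.
After op 2 (insert('x')): buffer="ccxxcxilcxb" (len 11), cursors c1@3 c2@6 c3@10, authorship .11.22..33.
After op 3 (delete): buffer="ccxcilcb" (len 8), cursors c1@2 c2@4 c3@7, authorship .1.2..3.
After op 4 (insert('b')): buffer="ccbxcbilcbb" (len 11), cursors c1@3 c2@6 c3@10, authorship .11.22..33.
After op 5 (insert('x')): buffer="ccbxxcbxilcbxb" (len 14), cursors c1@4 c2@8 c3@13, authorship .111.222..333.
Authorship (.=original, N=cursor N): . 1 1 1 . 2 2 2 . . 3 3 3 .
Index 3: author = 1

Answer: cursor 1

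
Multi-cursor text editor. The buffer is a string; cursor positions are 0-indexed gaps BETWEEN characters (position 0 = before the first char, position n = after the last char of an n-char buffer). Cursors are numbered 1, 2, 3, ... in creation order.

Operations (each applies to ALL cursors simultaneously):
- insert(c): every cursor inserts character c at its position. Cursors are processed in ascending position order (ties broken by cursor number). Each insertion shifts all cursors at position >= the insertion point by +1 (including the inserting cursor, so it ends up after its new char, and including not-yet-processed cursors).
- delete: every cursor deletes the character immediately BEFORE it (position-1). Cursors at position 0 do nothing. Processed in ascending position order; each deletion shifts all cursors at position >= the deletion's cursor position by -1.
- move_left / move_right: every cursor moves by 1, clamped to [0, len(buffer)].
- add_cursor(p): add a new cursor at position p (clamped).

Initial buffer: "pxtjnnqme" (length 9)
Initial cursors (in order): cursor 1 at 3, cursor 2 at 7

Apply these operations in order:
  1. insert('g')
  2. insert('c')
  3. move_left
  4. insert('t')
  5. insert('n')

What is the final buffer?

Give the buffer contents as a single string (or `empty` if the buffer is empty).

Answer: pxtgtncjnnqgtncme

Derivation:
After op 1 (insert('g')): buffer="pxtgjnnqgme" (len 11), cursors c1@4 c2@9, authorship ...1....2..
After op 2 (insert('c')): buffer="pxtgcjnnqgcme" (len 13), cursors c1@5 c2@11, authorship ...11....22..
After op 3 (move_left): buffer="pxtgcjnnqgcme" (len 13), cursors c1@4 c2@10, authorship ...11....22..
After op 4 (insert('t')): buffer="pxtgtcjnnqgtcme" (len 15), cursors c1@5 c2@12, authorship ...111....222..
After op 5 (insert('n')): buffer="pxtgtncjnnqgtncme" (len 17), cursors c1@6 c2@14, authorship ...1111....2222..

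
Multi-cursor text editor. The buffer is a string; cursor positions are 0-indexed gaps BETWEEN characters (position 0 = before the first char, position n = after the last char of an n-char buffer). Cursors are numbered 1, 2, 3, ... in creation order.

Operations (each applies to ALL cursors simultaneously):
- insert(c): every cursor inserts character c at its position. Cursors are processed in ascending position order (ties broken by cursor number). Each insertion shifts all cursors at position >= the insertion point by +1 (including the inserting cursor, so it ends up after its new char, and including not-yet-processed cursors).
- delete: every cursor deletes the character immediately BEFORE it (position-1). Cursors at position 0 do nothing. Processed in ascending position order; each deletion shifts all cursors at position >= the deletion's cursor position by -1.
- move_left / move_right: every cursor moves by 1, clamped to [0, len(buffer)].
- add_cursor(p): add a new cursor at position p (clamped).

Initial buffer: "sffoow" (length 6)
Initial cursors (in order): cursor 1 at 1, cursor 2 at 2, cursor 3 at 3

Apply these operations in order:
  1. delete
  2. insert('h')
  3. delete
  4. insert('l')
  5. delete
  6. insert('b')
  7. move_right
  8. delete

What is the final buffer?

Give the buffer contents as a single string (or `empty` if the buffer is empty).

After op 1 (delete): buffer="oow" (len 3), cursors c1@0 c2@0 c3@0, authorship ...
After op 2 (insert('h')): buffer="hhhoow" (len 6), cursors c1@3 c2@3 c3@3, authorship 123...
After op 3 (delete): buffer="oow" (len 3), cursors c1@0 c2@0 c3@0, authorship ...
After op 4 (insert('l')): buffer="llloow" (len 6), cursors c1@3 c2@3 c3@3, authorship 123...
After op 5 (delete): buffer="oow" (len 3), cursors c1@0 c2@0 c3@0, authorship ...
After op 6 (insert('b')): buffer="bbboow" (len 6), cursors c1@3 c2@3 c3@3, authorship 123...
After op 7 (move_right): buffer="bbboow" (len 6), cursors c1@4 c2@4 c3@4, authorship 123...
After op 8 (delete): buffer="bow" (len 3), cursors c1@1 c2@1 c3@1, authorship 1..

Answer: bow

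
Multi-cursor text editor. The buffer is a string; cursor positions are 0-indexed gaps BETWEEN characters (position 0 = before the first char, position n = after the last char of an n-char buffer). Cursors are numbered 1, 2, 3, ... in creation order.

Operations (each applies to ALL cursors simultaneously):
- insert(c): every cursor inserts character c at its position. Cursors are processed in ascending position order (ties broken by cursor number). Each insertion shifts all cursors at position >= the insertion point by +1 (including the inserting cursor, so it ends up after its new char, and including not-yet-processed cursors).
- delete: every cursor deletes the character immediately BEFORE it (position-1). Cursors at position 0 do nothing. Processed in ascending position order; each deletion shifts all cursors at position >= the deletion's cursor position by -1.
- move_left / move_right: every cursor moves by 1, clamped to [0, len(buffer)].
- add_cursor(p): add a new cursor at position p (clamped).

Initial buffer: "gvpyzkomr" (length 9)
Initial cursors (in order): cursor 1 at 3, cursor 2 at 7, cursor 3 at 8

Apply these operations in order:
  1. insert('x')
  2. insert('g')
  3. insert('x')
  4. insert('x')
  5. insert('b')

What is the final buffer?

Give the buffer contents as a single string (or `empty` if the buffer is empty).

After op 1 (insert('x')): buffer="gvpxyzkoxmxr" (len 12), cursors c1@4 c2@9 c3@11, authorship ...1....2.3.
After op 2 (insert('g')): buffer="gvpxgyzkoxgmxgr" (len 15), cursors c1@5 c2@11 c3@14, authorship ...11....22.33.
After op 3 (insert('x')): buffer="gvpxgxyzkoxgxmxgxr" (len 18), cursors c1@6 c2@13 c3@17, authorship ...111....222.333.
After op 4 (insert('x')): buffer="gvpxgxxyzkoxgxxmxgxxr" (len 21), cursors c1@7 c2@15 c3@20, authorship ...1111....2222.3333.
After op 5 (insert('b')): buffer="gvpxgxxbyzkoxgxxbmxgxxbr" (len 24), cursors c1@8 c2@17 c3@23, authorship ...11111....22222.33333.

Answer: gvpxgxxbyzkoxgxxbmxgxxbr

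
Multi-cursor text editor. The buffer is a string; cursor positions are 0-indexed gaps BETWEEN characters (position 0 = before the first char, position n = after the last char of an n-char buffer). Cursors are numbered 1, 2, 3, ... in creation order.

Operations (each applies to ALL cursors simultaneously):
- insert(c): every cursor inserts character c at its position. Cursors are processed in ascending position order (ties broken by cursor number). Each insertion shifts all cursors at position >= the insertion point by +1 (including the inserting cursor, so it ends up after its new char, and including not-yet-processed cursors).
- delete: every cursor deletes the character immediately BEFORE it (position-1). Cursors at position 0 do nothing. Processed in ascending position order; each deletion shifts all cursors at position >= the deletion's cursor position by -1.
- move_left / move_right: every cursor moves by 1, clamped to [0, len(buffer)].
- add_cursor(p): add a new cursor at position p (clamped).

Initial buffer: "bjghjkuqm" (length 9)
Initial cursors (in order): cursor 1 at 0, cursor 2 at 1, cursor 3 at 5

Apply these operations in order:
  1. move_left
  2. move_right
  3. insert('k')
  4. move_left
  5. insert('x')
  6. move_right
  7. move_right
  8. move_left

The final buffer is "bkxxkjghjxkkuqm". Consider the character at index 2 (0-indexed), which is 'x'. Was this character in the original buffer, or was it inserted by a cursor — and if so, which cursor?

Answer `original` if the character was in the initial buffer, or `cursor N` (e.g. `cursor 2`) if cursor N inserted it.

Answer: cursor 1

Derivation:
After op 1 (move_left): buffer="bjghjkuqm" (len 9), cursors c1@0 c2@0 c3@4, authorship .........
After op 2 (move_right): buffer="bjghjkuqm" (len 9), cursors c1@1 c2@1 c3@5, authorship .........
After op 3 (insert('k')): buffer="bkkjghjkkuqm" (len 12), cursors c1@3 c2@3 c3@8, authorship .12....3....
After op 4 (move_left): buffer="bkkjghjkkuqm" (len 12), cursors c1@2 c2@2 c3@7, authorship .12....3....
After op 5 (insert('x')): buffer="bkxxkjghjxkkuqm" (len 15), cursors c1@4 c2@4 c3@10, authorship .1122....33....
After op 6 (move_right): buffer="bkxxkjghjxkkuqm" (len 15), cursors c1@5 c2@5 c3@11, authorship .1122....33....
After op 7 (move_right): buffer="bkxxkjghjxkkuqm" (len 15), cursors c1@6 c2@6 c3@12, authorship .1122....33....
After op 8 (move_left): buffer="bkxxkjghjxkkuqm" (len 15), cursors c1@5 c2@5 c3@11, authorship .1122....33....
Authorship (.=original, N=cursor N): . 1 1 2 2 . . . . 3 3 . . . .
Index 2: author = 1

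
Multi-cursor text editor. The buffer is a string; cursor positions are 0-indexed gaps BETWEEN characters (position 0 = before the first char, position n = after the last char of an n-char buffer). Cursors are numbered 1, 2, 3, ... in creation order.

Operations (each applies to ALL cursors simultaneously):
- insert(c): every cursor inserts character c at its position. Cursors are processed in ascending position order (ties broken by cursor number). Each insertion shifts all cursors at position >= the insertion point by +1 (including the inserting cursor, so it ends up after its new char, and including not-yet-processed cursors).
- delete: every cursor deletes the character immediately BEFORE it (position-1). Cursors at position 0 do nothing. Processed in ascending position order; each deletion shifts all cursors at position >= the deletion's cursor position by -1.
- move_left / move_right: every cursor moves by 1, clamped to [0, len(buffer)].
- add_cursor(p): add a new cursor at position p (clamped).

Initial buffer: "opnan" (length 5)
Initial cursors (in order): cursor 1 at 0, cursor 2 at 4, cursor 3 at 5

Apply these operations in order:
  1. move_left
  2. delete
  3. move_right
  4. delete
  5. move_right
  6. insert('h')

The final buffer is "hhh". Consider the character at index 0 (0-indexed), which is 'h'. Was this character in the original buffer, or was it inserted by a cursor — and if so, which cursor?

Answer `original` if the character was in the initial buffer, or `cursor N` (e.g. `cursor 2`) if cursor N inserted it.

After op 1 (move_left): buffer="opnan" (len 5), cursors c1@0 c2@3 c3@4, authorship .....
After op 2 (delete): buffer="opn" (len 3), cursors c1@0 c2@2 c3@2, authorship ...
After op 3 (move_right): buffer="opn" (len 3), cursors c1@1 c2@3 c3@3, authorship ...
After op 4 (delete): buffer="" (len 0), cursors c1@0 c2@0 c3@0, authorship 
After op 5 (move_right): buffer="" (len 0), cursors c1@0 c2@0 c3@0, authorship 
After op 6 (insert('h')): buffer="hhh" (len 3), cursors c1@3 c2@3 c3@3, authorship 123
Authorship (.=original, N=cursor N): 1 2 3
Index 0: author = 1

Answer: cursor 1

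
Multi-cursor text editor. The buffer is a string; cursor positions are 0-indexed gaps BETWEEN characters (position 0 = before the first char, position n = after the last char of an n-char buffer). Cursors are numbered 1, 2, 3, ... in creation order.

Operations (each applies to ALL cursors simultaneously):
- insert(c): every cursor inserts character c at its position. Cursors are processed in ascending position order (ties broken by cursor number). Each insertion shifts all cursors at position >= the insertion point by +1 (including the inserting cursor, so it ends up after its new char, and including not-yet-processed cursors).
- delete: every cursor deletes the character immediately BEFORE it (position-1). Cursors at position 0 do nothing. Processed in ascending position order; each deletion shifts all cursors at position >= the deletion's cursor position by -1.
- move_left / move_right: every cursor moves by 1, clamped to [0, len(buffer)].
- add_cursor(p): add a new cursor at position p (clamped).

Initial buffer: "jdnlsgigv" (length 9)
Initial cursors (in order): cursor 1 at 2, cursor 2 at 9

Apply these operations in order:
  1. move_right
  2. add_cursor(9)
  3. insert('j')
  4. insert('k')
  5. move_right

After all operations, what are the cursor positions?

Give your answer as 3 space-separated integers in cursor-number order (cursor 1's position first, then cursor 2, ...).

After op 1 (move_right): buffer="jdnlsgigv" (len 9), cursors c1@3 c2@9, authorship .........
After op 2 (add_cursor(9)): buffer="jdnlsgigv" (len 9), cursors c1@3 c2@9 c3@9, authorship .........
After op 3 (insert('j')): buffer="jdnjlsgigvjj" (len 12), cursors c1@4 c2@12 c3@12, authorship ...1......23
After op 4 (insert('k')): buffer="jdnjklsgigvjjkk" (len 15), cursors c1@5 c2@15 c3@15, authorship ...11......2323
After op 5 (move_right): buffer="jdnjklsgigvjjkk" (len 15), cursors c1@6 c2@15 c3@15, authorship ...11......2323

Answer: 6 15 15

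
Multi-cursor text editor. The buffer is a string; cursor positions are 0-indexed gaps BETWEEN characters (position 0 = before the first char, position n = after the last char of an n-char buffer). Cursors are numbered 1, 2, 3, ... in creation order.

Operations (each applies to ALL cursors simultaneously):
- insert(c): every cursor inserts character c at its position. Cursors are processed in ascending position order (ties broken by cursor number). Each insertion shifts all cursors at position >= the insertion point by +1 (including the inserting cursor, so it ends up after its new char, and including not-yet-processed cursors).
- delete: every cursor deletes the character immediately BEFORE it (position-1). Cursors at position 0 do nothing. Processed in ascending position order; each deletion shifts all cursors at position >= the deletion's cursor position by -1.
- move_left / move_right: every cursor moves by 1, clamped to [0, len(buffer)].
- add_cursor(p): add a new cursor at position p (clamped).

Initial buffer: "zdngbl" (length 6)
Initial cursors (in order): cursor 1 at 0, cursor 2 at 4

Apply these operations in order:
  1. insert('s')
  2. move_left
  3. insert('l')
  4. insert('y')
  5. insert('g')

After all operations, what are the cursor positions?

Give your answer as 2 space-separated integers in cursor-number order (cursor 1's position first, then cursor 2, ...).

After op 1 (insert('s')): buffer="szdngsbl" (len 8), cursors c1@1 c2@6, authorship 1....2..
After op 2 (move_left): buffer="szdngsbl" (len 8), cursors c1@0 c2@5, authorship 1....2..
After op 3 (insert('l')): buffer="lszdnglsbl" (len 10), cursors c1@1 c2@7, authorship 11....22..
After op 4 (insert('y')): buffer="lyszdnglysbl" (len 12), cursors c1@2 c2@9, authorship 111....222..
After op 5 (insert('g')): buffer="lygszdnglygsbl" (len 14), cursors c1@3 c2@11, authorship 1111....2222..

Answer: 3 11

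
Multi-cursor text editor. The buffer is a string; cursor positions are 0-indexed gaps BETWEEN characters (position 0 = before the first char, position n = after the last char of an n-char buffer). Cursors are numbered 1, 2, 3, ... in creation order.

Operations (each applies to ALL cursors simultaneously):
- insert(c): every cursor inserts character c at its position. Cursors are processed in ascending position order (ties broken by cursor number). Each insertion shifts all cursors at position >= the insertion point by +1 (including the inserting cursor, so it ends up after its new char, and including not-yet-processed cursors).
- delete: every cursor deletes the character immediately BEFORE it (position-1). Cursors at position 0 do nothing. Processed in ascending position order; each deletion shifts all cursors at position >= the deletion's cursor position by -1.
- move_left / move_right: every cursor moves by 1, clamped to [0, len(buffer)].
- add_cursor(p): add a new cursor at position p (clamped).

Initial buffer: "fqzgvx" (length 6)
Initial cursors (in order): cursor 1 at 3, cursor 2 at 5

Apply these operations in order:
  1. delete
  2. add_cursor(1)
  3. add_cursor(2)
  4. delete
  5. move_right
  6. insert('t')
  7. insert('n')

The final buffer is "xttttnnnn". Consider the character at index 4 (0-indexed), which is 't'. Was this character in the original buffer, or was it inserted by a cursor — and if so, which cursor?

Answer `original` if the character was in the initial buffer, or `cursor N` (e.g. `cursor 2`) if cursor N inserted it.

Answer: cursor 4

Derivation:
After op 1 (delete): buffer="fqgx" (len 4), cursors c1@2 c2@3, authorship ....
After op 2 (add_cursor(1)): buffer="fqgx" (len 4), cursors c3@1 c1@2 c2@3, authorship ....
After op 3 (add_cursor(2)): buffer="fqgx" (len 4), cursors c3@1 c1@2 c4@2 c2@3, authorship ....
After op 4 (delete): buffer="x" (len 1), cursors c1@0 c2@0 c3@0 c4@0, authorship .
After op 5 (move_right): buffer="x" (len 1), cursors c1@1 c2@1 c3@1 c4@1, authorship .
After op 6 (insert('t')): buffer="xtttt" (len 5), cursors c1@5 c2@5 c3@5 c4@5, authorship .1234
After op 7 (insert('n')): buffer="xttttnnnn" (len 9), cursors c1@9 c2@9 c3@9 c4@9, authorship .12341234
Authorship (.=original, N=cursor N): . 1 2 3 4 1 2 3 4
Index 4: author = 4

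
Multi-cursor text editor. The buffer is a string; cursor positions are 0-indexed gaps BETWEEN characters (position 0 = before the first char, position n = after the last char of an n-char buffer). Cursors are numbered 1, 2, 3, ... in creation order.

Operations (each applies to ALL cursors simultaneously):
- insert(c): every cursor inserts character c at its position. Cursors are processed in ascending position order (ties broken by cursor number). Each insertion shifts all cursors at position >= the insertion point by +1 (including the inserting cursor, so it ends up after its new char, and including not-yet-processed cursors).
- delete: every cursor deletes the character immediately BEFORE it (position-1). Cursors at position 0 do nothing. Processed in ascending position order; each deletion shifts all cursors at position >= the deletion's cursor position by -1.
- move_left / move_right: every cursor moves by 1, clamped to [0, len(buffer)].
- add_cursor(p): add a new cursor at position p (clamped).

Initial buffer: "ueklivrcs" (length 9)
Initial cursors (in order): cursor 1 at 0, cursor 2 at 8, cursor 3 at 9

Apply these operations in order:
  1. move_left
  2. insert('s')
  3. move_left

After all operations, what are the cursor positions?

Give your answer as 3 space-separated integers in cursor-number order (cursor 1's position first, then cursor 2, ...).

Answer: 0 8 10

Derivation:
After op 1 (move_left): buffer="ueklivrcs" (len 9), cursors c1@0 c2@7 c3@8, authorship .........
After op 2 (insert('s')): buffer="sueklivrscss" (len 12), cursors c1@1 c2@9 c3@11, authorship 1.......2.3.
After op 3 (move_left): buffer="sueklivrscss" (len 12), cursors c1@0 c2@8 c3@10, authorship 1.......2.3.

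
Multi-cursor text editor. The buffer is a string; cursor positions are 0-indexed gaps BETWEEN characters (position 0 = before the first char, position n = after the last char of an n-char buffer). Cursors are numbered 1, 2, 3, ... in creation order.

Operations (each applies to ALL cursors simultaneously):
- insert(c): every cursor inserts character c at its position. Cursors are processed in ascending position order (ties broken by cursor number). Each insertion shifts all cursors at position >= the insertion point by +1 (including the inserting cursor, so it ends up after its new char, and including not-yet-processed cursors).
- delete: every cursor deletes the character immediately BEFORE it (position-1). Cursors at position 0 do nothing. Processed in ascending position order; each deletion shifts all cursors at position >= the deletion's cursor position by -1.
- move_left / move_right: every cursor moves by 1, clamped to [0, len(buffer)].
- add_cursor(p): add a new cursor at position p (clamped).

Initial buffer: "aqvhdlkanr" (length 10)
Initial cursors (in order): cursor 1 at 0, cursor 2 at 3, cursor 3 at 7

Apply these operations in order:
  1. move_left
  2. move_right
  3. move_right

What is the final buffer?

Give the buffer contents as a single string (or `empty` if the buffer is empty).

Answer: aqvhdlkanr

Derivation:
After op 1 (move_left): buffer="aqvhdlkanr" (len 10), cursors c1@0 c2@2 c3@6, authorship ..........
After op 2 (move_right): buffer="aqvhdlkanr" (len 10), cursors c1@1 c2@3 c3@7, authorship ..........
After op 3 (move_right): buffer="aqvhdlkanr" (len 10), cursors c1@2 c2@4 c3@8, authorship ..........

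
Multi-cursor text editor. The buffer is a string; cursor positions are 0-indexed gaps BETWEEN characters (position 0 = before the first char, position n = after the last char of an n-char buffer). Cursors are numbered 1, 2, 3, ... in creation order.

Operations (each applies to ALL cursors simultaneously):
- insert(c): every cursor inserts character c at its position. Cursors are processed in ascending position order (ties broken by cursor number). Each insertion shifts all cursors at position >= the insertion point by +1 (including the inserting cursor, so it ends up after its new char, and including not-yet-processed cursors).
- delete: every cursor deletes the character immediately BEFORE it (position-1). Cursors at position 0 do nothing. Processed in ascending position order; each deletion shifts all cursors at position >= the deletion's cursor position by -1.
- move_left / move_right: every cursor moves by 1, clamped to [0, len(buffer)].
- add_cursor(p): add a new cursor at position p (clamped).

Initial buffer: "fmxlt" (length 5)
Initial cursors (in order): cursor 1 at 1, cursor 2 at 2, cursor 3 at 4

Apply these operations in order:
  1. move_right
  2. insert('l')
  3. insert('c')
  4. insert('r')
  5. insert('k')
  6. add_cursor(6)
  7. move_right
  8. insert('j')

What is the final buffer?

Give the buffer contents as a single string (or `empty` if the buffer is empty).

After op 1 (move_right): buffer="fmxlt" (len 5), cursors c1@2 c2@3 c3@5, authorship .....
After op 2 (insert('l')): buffer="fmlxlltl" (len 8), cursors c1@3 c2@5 c3@8, authorship ..1.2..3
After op 3 (insert('c')): buffer="fmlcxlcltlc" (len 11), cursors c1@4 c2@7 c3@11, authorship ..11.22..33
After op 4 (insert('r')): buffer="fmlcrxlcrltlcr" (len 14), cursors c1@5 c2@9 c3@14, authorship ..111.222..333
After op 5 (insert('k')): buffer="fmlcrkxlcrkltlcrk" (len 17), cursors c1@6 c2@11 c3@17, authorship ..1111.2222..3333
After op 6 (add_cursor(6)): buffer="fmlcrkxlcrkltlcrk" (len 17), cursors c1@6 c4@6 c2@11 c3@17, authorship ..1111.2222..3333
After op 7 (move_right): buffer="fmlcrkxlcrkltlcrk" (len 17), cursors c1@7 c4@7 c2@12 c3@17, authorship ..1111.2222..3333
After op 8 (insert('j')): buffer="fmlcrkxjjlcrkljtlcrkj" (len 21), cursors c1@9 c4@9 c2@15 c3@21, authorship ..1111.142222.2.33333

Answer: fmlcrkxjjlcrkljtlcrkj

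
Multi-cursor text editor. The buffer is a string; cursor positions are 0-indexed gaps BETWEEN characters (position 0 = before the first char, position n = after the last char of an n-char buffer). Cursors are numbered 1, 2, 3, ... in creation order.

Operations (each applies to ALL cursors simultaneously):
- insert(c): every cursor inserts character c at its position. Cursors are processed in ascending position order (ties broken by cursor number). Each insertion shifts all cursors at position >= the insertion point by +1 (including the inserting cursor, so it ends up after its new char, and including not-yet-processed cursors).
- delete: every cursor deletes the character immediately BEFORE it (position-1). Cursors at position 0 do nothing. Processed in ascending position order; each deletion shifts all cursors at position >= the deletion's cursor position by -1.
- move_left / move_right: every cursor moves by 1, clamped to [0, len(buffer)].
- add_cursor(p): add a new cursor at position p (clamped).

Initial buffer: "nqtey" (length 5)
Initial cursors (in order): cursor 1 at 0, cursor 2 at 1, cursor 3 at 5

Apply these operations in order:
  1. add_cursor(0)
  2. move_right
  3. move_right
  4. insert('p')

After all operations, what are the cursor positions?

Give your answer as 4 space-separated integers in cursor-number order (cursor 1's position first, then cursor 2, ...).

Answer: 4 6 9 4

Derivation:
After op 1 (add_cursor(0)): buffer="nqtey" (len 5), cursors c1@0 c4@0 c2@1 c3@5, authorship .....
After op 2 (move_right): buffer="nqtey" (len 5), cursors c1@1 c4@1 c2@2 c3@5, authorship .....
After op 3 (move_right): buffer="nqtey" (len 5), cursors c1@2 c4@2 c2@3 c3@5, authorship .....
After op 4 (insert('p')): buffer="nqpptpeyp" (len 9), cursors c1@4 c4@4 c2@6 c3@9, authorship ..14.2..3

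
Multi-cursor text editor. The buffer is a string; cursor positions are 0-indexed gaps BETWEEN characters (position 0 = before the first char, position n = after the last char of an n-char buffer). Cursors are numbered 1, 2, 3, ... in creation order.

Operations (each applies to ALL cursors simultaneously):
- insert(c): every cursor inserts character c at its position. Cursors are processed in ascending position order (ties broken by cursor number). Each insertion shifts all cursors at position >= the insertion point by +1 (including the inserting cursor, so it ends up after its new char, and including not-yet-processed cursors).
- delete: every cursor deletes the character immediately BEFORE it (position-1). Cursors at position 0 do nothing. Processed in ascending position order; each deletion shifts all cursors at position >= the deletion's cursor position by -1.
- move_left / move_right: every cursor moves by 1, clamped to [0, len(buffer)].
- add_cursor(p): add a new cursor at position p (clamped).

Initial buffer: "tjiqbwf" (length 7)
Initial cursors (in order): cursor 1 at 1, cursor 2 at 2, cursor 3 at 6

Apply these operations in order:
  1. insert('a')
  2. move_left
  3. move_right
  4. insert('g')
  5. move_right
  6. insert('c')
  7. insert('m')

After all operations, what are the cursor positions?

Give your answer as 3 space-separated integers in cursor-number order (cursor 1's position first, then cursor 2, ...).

After op 1 (insert('a')): buffer="tajaiqbwaf" (len 10), cursors c1@2 c2@4 c3@9, authorship .1.2....3.
After op 2 (move_left): buffer="tajaiqbwaf" (len 10), cursors c1@1 c2@3 c3@8, authorship .1.2....3.
After op 3 (move_right): buffer="tajaiqbwaf" (len 10), cursors c1@2 c2@4 c3@9, authorship .1.2....3.
After op 4 (insert('g')): buffer="tagjagiqbwagf" (len 13), cursors c1@3 c2@6 c3@12, authorship .11.22....33.
After op 5 (move_right): buffer="tagjagiqbwagf" (len 13), cursors c1@4 c2@7 c3@13, authorship .11.22....33.
After op 6 (insert('c')): buffer="tagjcagicqbwagfc" (len 16), cursors c1@5 c2@9 c3@16, authorship .11.122.2...33.3
After op 7 (insert('m')): buffer="tagjcmagicmqbwagfcm" (len 19), cursors c1@6 c2@11 c3@19, authorship .11.1122.22...33.33

Answer: 6 11 19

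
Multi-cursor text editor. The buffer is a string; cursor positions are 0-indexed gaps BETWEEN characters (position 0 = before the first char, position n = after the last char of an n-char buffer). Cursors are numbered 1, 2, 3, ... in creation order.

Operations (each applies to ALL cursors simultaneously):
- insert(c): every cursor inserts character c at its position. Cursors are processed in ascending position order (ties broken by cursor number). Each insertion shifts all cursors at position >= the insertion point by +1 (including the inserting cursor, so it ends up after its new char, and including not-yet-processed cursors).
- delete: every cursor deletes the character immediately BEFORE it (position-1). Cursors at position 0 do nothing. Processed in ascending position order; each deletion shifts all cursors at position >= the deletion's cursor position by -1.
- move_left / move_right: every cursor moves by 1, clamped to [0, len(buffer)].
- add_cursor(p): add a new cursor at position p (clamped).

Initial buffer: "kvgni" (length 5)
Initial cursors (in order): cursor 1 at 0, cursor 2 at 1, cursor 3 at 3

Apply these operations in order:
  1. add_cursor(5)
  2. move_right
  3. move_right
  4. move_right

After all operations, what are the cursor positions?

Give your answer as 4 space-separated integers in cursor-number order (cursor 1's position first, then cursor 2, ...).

After op 1 (add_cursor(5)): buffer="kvgni" (len 5), cursors c1@0 c2@1 c3@3 c4@5, authorship .....
After op 2 (move_right): buffer="kvgni" (len 5), cursors c1@1 c2@2 c3@4 c4@5, authorship .....
After op 3 (move_right): buffer="kvgni" (len 5), cursors c1@2 c2@3 c3@5 c4@5, authorship .....
After op 4 (move_right): buffer="kvgni" (len 5), cursors c1@3 c2@4 c3@5 c4@5, authorship .....

Answer: 3 4 5 5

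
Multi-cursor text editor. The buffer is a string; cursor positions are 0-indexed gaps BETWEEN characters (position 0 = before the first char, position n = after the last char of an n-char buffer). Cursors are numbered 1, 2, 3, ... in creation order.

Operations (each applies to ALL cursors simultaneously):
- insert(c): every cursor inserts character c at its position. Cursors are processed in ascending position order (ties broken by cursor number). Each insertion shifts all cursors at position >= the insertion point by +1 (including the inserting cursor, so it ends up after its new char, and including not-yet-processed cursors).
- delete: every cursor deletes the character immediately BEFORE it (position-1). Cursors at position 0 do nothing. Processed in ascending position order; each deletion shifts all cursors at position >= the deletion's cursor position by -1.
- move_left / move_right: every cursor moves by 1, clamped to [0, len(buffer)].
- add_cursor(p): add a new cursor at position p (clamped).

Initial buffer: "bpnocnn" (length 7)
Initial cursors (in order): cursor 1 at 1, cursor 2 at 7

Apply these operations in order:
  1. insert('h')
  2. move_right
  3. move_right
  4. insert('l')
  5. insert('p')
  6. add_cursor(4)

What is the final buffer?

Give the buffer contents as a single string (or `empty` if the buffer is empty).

Answer: bhpnlpocnnhlp

Derivation:
After op 1 (insert('h')): buffer="bhpnocnnh" (len 9), cursors c1@2 c2@9, authorship .1......2
After op 2 (move_right): buffer="bhpnocnnh" (len 9), cursors c1@3 c2@9, authorship .1......2
After op 3 (move_right): buffer="bhpnocnnh" (len 9), cursors c1@4 c2@9, authorship .1......2
After op 4 (insert('l')): buffer="bhpnlocnnhl" (len 11), cursors c1@5 c2@11, authorship .1..1....22
After op 5 (insert('p')): buffer="bhpnlpocnnhlp" (len 13), cursors c1@6 c2@13, authorship .1..11....222
After op 6 (add_cursor(4)): buffer="bhpnlpocnnhlp" (len 13), cursors c3@4 c1@6 c2@13, authorship .1..11....222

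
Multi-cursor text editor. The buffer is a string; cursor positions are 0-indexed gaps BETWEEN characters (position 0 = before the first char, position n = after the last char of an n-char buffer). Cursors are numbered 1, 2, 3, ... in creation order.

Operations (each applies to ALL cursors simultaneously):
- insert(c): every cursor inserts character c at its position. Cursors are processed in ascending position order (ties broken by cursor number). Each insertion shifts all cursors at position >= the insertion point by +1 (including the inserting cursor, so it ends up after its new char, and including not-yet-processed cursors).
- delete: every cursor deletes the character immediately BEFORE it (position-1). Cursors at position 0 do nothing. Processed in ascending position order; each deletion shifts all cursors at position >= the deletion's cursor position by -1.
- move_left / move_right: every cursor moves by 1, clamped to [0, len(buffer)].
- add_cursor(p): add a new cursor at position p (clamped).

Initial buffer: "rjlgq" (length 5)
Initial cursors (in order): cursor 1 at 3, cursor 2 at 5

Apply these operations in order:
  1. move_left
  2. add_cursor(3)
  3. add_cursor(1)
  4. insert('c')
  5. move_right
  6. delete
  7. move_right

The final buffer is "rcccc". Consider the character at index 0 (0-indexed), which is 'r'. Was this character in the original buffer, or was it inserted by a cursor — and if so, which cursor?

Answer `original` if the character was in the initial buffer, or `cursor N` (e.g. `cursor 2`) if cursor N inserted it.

After op 1 (move_left): buffer="rjlgq" (len 5), cursors c1@2 c2@4, authorship .....
After op 2 (add_cursor(3)): buffer="rjlgq" (len 5), cursors c1@2 c3@3 c2@4, authorship .....
After op 3 (add_cursor(1)): buffer="rjlgq" (len 5), cursors c4@1 c1@2 c3@3 c2@4, authorship .....
After op 4 (insert('c')): buffer="rcjclcgcq" (len 9), cursors c4@2 c1@4 c3@6 c2@8, authorship .4.1.3.2.
After op 5 (move_right): buffer="rcjclcgcq" (len 9), cursors c4@3 c1@5 c3@7 c2@9, authorship .4.1.3.2.
After op 6 (delete): buffer="rcccc" (len 5), cursors c4@2 c1@3 c3@4 c2@5, authorship .4132
After op 7 (move_right): buffer="rcccc" (len 5), cursors c4@3 c1@4 c2@5 c3@5, authorship .4132
Authorship (.=original, N=cursor N): . 4 1 3 2
Index 0: author = original

Answer: original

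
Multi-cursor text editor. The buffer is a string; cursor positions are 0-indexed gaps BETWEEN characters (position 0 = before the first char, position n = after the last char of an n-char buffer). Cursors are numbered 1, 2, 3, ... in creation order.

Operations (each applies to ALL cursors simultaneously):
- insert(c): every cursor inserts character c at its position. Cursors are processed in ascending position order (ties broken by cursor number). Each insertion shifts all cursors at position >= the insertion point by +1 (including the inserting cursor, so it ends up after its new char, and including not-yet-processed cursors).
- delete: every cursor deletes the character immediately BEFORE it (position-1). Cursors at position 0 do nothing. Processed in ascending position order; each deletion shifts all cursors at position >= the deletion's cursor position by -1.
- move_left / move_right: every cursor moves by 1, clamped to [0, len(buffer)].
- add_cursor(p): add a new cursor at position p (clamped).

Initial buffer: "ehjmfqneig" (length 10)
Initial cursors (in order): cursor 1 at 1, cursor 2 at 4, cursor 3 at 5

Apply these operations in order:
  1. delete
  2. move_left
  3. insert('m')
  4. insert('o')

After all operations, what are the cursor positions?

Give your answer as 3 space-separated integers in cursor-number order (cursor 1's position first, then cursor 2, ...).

Answer: 2 7 7

Derivation:
After op 1 (delete): buffer="hjqneig" (len 7), cursors c1@0 c2@2 c3@2, authorship .......
After op 2 (move_left): buffer="hjqneig" (len 7), cursors c1@0 c2@1 c3@1, authorship .......
After op 3 (insert('m')): buffer="mhmmjqneig" (len 10), cursors c1@1 c2@4 c3@4, authorship 1.23......
After op 4 (insert('o')): buffer="mohmmoojqneig" (len 13), cursors c1@2 c2@7 c3@7, authorship 11.2323......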